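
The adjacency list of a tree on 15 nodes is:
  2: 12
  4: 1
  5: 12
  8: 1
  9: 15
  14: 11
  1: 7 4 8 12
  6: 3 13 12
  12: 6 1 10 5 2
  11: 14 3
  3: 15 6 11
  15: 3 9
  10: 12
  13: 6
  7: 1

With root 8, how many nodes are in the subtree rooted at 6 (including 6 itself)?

6's subtree: {6, 3, 13, 11, 15, 14, 9}, size 7.

7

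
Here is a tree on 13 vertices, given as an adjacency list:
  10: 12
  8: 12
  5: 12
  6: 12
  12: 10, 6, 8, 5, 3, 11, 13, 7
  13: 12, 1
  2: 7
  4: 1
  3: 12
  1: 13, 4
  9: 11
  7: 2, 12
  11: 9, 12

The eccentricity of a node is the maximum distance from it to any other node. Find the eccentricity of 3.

A farthest node from 3 is 4.
The path 3-12-13-1-4 has 4 edges.

4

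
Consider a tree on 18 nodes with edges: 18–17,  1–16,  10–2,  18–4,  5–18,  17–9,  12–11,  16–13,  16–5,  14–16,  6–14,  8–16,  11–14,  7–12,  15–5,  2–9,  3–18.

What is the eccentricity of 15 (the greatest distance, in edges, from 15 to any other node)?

Distances from 15 peak at 6, attained at 10 (7 also at distance 6).
15 – 5 – 18 – 17 – 9 – 2 – 10

6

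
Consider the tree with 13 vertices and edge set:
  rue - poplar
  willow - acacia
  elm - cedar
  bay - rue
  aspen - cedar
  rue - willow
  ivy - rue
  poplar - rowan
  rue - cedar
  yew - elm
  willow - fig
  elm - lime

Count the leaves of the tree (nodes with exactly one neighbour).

8

Degree-1 nodes: acacia, aspen, bay, fig, ivy, lime, rowan, yew — 8 of them.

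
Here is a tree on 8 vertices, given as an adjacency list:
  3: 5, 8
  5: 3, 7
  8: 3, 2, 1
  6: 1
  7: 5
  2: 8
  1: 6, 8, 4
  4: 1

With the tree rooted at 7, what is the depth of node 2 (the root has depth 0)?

4

7 → 5 → 3 → 8 → 2 — 4 edges.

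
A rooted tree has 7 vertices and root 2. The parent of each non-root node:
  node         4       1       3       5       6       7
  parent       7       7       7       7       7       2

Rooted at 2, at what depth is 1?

Climbing from 1 to the root: 1–7–2. That's 2 steps.

2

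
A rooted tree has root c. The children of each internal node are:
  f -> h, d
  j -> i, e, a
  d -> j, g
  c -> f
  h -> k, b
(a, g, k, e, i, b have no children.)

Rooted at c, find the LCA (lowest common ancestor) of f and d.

Path f→root: f c; path d→root: d f c.
First common node: f.

f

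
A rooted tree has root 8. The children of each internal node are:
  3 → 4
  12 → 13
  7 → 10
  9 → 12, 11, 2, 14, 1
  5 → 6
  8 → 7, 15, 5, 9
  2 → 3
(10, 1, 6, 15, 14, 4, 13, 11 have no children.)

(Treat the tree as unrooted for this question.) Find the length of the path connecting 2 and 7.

The path is 2 – 9 – 8 – 7, which has 3 edges.

3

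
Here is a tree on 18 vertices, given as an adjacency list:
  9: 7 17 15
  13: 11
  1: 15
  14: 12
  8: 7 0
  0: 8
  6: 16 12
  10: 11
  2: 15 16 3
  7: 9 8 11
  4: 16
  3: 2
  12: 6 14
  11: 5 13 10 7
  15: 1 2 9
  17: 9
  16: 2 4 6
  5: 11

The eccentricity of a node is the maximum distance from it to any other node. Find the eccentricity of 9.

6

Distances from 9 peak at 6, attained at 14.
9 – 15 – 2 – 16 – 6 – 12 – 14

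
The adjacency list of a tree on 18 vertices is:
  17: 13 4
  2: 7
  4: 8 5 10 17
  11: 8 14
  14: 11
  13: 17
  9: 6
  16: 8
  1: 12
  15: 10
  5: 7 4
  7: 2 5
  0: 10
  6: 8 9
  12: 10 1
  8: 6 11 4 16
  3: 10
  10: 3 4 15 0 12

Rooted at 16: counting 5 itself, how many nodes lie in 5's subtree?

5's subtree: {5, 7, 2}, size 3.

3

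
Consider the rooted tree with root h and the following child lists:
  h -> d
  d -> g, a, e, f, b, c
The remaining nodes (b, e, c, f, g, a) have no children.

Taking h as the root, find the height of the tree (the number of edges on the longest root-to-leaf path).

2

A deepest node is e, reached by h → d → e.
That path has 2 edges, so the height is 2.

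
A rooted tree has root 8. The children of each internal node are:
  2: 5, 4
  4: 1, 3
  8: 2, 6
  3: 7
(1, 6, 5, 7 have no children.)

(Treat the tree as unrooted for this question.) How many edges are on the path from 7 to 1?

The path is 7 – 3 – 4 – 1, which has 3 edges.

3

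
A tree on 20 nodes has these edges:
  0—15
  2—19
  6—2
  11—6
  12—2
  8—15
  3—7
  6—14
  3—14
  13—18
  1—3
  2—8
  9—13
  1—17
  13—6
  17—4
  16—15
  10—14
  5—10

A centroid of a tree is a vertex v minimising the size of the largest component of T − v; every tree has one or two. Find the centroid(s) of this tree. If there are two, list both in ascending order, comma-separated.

6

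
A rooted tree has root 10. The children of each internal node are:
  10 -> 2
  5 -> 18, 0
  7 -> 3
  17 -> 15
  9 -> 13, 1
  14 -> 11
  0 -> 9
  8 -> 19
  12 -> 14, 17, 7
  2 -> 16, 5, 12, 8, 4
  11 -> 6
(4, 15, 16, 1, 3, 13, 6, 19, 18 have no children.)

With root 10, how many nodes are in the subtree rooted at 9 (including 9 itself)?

3

The subtree rooted at 9 contains: 9, 13, 1 — 3 nodes.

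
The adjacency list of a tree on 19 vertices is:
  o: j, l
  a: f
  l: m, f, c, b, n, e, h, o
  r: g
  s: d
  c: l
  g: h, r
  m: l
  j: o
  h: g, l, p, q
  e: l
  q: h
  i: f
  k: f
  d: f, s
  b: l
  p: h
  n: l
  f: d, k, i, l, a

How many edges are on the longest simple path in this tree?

6

BFS from r reaches s last, at distance 6; BFS from s confirms no node is farther.
Path: r - g - h - l - f - d - s.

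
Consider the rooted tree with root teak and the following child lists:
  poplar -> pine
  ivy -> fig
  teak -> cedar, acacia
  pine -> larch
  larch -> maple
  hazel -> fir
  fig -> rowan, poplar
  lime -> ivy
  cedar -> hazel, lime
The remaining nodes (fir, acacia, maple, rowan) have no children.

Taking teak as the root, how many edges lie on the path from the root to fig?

teak–cedar–lime–ivy–fig — 4 edges.

4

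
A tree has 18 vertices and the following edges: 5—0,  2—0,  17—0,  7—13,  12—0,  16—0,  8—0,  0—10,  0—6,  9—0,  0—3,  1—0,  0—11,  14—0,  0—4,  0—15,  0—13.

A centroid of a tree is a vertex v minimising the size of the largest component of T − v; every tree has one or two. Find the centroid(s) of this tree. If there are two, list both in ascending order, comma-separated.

0

If 0 is removed the pieces have sizes 2, 1, 1, 1, 1, 1, 1, 1, 1, 1, 1, 1, 1, 1, 1, 1, all ≤ ⌊18/2⌋ = 9.
No neighbour of 0 does as well, so 0 is the unique centroid.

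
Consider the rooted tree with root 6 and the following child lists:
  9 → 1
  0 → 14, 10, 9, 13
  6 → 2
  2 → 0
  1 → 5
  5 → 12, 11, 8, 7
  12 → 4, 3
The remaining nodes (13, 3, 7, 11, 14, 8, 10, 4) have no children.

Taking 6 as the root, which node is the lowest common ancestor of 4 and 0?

0

4's ancestor chain is 4, 12, 5, 1, 9, 0, 2, 6 and 0's is 0, 2, 6; they first meet at 0.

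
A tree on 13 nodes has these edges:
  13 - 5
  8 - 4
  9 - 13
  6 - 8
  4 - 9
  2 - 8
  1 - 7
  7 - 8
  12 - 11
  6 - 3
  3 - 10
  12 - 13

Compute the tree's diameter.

A longest path is 10-3-6-8-4-9-13-12-11, with 8 edges.

8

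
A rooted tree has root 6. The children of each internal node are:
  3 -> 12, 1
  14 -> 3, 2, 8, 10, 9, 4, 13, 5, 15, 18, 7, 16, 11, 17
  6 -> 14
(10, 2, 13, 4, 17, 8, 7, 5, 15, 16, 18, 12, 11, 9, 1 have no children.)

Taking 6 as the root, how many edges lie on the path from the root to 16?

6 → 14 → 16 — 2 edges.

2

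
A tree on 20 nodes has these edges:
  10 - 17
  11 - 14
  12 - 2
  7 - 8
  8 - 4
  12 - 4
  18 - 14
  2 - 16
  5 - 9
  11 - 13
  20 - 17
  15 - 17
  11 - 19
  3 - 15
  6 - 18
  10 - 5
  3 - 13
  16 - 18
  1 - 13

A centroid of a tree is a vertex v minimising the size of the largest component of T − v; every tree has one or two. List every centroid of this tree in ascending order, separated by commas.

11

If 11 is removed the pieces have sizes 9, 9, 1, all ≤ ⌊20/2⌋ = 10.
Every other node leaves some component of size > 10, so the centroid is unique.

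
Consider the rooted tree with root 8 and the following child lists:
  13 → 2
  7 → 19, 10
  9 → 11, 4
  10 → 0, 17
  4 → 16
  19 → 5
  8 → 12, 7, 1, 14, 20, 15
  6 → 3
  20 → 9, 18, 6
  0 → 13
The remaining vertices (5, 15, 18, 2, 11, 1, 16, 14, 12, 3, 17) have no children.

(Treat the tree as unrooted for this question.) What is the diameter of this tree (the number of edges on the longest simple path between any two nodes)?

9

Starting from 2, a farthest node is 16 at distance 9.
One longest path: 2 – 13 – 0 – 10 – 7 – 8 – 20 – 9 – 4 – 16.
So the diameter is 9.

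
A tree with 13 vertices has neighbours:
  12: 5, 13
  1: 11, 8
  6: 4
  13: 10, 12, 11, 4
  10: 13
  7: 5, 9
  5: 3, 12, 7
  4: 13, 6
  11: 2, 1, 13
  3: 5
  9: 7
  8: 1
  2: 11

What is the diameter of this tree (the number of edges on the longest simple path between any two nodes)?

7

Starting from 8, a farthest node is 9 at distance 7.
One longest path: 8-1-11-13-12-5-7-9.
So the diameter is 7.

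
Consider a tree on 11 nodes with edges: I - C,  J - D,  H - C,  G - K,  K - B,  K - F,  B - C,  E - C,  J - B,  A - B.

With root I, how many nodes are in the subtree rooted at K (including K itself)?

Descendants of K (including itself): K, F, G. That's 3.

3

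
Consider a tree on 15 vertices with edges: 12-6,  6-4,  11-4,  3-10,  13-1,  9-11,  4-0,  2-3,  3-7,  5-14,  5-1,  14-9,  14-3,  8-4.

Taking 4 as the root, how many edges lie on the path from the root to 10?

5

Climbing from 10 to the root: 10 → 3 → 14 → 9 → 11 → 4. That's 5 steps.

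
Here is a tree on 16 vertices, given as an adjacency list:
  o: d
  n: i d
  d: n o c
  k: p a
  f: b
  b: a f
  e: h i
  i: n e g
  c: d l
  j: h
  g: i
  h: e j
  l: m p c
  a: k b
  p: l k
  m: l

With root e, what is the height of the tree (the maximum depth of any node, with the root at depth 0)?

The longest root-to-leaf path is e–i–n–d–c–l–p–k–a–b–f (10 edges).

10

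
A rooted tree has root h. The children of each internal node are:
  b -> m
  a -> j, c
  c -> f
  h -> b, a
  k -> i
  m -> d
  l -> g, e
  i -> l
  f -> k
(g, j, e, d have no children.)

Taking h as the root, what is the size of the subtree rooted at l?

3

The subtree rooted at l contains: l, e, g — 3 nodes.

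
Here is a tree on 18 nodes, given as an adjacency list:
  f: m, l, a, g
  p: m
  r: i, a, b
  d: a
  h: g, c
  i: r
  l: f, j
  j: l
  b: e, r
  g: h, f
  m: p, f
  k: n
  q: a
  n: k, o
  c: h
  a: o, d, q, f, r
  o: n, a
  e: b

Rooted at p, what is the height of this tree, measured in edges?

A deepest node is e, reached by p – m – f – a – r – b – e.
That path has 6 edges, so the height is 6.

6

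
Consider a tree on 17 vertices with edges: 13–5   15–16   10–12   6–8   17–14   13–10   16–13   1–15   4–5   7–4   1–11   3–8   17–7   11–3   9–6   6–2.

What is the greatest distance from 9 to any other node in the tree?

The node farthest from 9 is 14, via 9–6–8–3–11–1–15–16–13–5–4–7–17–14 — 13 edges.

13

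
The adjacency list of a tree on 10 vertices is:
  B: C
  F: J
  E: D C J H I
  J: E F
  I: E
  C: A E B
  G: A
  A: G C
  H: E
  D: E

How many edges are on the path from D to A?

The path is D – E – C – A, which has 3 edges.

3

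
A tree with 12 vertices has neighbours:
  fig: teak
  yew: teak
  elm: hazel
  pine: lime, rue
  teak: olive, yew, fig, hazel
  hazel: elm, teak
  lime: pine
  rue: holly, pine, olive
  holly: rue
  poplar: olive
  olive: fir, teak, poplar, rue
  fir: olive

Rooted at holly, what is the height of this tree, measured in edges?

5

elm sits deepest: holly-rue-olive-teak-hazel-elm — 5 edges from the root.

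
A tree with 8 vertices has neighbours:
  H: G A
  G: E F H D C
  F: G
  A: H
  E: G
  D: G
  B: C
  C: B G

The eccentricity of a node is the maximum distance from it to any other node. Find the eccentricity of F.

A farthest node from F is B (A also at distance 3).
The path F-G-C-B has 3 edges.

3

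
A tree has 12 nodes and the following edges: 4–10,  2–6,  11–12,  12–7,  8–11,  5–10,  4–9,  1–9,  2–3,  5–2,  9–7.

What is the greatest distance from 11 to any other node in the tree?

8

The node farthest from 11 is 6 (3 also at distance 8), via 11 – 12 – 7 – 9 – 4 – 10 – 5 – 2 – 6 — 8 edges.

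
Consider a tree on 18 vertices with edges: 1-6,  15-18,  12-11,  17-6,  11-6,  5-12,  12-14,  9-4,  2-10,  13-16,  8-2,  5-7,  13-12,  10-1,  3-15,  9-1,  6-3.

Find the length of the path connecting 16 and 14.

3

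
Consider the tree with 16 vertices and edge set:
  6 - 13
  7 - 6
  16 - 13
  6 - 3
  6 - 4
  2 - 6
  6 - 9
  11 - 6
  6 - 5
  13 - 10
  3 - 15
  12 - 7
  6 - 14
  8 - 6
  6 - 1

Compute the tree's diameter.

BFS from 12 reaches 15 last, at distance 4; BFS from 15 confirms no node is farther.
Path: 12-7-6-3-15.

4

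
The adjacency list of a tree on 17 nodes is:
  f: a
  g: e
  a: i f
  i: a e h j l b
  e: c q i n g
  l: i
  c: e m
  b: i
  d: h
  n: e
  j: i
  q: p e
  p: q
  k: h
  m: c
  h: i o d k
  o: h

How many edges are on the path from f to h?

3

f – a – i – h: 3 edges.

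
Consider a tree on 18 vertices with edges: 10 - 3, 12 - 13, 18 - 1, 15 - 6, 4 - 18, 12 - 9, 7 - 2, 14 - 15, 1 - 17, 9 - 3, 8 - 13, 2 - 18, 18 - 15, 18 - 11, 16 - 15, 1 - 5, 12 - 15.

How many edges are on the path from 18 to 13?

The path is 18–15–12–13, which has 3 edges.

3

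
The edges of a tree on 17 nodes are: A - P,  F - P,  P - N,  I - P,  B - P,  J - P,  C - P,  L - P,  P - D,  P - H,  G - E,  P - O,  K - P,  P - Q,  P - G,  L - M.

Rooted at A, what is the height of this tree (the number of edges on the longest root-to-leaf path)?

E sits deepest: A-P-G-E — 3 edges from the root.

3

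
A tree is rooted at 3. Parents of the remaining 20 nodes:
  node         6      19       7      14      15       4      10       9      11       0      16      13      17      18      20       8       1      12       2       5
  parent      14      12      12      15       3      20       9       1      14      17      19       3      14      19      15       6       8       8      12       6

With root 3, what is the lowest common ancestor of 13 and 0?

13's ancestor chain is 13, 3 and 0's is 0, 17, 14, 15, 3; they first meet at 3.

3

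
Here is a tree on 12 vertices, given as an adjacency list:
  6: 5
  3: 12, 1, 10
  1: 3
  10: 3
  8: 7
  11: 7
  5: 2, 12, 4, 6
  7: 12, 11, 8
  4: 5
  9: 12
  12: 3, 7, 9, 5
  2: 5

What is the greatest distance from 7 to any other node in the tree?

3

Distances from 7 peak at 3, attained at 2 (10, 6, 4, 1 also at distance 3).
7-12-5-2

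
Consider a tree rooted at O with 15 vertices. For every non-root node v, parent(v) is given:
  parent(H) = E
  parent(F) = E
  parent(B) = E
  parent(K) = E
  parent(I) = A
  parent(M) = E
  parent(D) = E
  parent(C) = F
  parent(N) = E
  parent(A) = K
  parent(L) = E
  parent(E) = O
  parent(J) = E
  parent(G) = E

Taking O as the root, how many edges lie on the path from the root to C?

3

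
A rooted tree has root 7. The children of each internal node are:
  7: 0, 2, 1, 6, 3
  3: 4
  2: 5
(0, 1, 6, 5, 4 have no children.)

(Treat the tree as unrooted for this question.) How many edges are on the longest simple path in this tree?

A longest path is 4 – 3 – 7 – 2 – 5, with 4 edges.

4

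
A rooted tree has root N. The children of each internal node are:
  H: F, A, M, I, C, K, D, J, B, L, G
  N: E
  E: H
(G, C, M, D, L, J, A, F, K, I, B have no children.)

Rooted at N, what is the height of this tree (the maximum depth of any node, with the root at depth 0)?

A deepest node is I, reached by N → E → H → I.
That path has 3 edges, so the height is 3.

3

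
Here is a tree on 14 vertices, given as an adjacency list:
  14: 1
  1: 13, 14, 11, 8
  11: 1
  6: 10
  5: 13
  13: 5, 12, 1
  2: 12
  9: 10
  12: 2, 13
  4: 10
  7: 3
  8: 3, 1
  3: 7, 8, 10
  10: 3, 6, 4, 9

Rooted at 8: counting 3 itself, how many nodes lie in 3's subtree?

6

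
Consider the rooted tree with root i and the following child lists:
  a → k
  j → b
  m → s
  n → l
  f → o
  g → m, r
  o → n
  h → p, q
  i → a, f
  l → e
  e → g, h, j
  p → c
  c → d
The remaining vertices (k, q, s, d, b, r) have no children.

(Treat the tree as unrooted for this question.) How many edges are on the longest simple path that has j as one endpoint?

Distances from j peak at 8, attained at k.
j–e–l–n–o–f–i–a–k

8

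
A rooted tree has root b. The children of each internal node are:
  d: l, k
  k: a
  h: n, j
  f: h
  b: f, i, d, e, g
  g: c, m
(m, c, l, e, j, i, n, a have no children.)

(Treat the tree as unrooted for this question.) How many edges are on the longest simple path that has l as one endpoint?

5

A farthest node from l is j (n also at distance 5).
The path l–d–b–f–h–j has 5 edges.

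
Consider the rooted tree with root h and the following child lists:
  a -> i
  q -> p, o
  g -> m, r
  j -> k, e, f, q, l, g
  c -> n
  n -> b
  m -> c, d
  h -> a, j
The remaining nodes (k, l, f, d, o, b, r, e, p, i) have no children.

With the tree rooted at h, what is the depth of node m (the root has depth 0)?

3

Path from h to m: h → j → g → m, which has 3 edges.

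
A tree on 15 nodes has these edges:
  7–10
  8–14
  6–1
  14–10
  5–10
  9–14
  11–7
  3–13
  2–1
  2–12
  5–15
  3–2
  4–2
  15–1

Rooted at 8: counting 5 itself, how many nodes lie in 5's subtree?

The subtree rooted at 5 contains: 5, 15, 1, 2, 6, 3, 12, 4, 13 — 9 nodes.

9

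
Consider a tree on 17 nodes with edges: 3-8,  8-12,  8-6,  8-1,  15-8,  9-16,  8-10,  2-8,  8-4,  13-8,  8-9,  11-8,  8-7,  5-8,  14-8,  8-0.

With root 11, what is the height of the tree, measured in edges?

3

A deepest node is 16, reached by 11-8-9-16.
That path has 3 edges, so the height is 3.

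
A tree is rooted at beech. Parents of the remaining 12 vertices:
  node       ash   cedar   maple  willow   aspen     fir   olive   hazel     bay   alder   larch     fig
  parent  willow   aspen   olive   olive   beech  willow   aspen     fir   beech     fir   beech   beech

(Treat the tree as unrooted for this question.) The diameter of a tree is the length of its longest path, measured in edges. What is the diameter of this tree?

Starting from fig, a farthest node is alder at distance 6.
One longest path: fig - beech - aspen - olive - willow - fir - alder.
So the diameter is 6.

6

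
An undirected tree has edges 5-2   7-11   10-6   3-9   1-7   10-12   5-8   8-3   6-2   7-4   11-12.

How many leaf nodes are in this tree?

3

Degree-1 nodes: 1, 4, 9 — 3 of them.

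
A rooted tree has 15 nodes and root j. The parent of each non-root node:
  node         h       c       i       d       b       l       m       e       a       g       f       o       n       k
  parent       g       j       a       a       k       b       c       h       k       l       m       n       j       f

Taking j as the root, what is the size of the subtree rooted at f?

10

Descendants of f (including itself): f, k, b, a, l, i, d, g, h, e. That's 10.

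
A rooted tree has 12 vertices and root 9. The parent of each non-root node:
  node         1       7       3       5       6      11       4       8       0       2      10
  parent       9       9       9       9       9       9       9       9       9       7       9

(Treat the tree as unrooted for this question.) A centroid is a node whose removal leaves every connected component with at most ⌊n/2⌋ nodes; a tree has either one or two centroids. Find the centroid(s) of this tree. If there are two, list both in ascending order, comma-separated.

Delete 9: the remaining components have sizes 2, 1, 1, 1, 1, 1, 1, 1, 1, 1. Max 2 ≤ 6, so 9 is a centroid.
Every other node leaves some component of size > 6, so the centroid is unique.

9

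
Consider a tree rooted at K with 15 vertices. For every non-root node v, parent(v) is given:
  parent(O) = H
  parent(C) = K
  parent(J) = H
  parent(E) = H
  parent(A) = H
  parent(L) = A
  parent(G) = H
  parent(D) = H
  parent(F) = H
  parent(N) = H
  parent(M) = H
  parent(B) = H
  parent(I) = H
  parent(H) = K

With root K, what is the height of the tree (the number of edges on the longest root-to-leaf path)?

A deepest node is L, reached by K–H–A–L.
That path has 3 edges, so the height is 3.

3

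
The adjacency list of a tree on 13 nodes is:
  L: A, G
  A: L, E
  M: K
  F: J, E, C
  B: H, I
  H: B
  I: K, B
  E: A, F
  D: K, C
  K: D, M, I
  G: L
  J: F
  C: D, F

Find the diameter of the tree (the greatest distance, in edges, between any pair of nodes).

10

BFS from G reaches H last, at distance 10; BFS from H confirms no node is farther.
Path: G - L - A - E - F - C - D - K - I - B - H.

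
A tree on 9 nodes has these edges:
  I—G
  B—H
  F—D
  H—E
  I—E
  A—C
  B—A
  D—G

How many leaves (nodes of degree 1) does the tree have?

2

Degree-1 nodes: C, F — 2 of them.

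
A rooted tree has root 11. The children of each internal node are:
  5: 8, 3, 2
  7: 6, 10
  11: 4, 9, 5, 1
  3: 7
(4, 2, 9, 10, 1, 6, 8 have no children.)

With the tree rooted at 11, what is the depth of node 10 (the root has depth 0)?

4

Climbing from 10 to the root: 10–7–3–5–11. That's 4 steps.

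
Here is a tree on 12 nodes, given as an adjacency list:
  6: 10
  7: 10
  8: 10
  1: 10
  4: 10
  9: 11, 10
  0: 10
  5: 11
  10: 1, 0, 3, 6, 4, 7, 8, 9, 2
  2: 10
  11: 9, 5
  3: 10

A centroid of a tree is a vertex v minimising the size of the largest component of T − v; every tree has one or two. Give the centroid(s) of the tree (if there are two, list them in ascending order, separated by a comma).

If 10 is removed the pieces have sizes 3, 1, 1, 1, 1, 1, 1, 1, 1, all ≤ ⌊12/2⌋ = 6.
Every other node leaves some component of size > 6, so the centroid is unique.

10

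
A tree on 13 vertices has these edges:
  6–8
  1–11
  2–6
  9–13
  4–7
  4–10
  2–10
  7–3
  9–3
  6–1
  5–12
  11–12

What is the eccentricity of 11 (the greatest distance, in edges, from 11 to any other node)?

9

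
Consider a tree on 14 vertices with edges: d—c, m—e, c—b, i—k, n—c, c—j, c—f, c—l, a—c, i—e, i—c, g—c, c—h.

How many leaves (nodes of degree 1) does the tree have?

Degree-1 nodes: a, b, d, f, g, h, j, k, l, m, n — 11 of them.

11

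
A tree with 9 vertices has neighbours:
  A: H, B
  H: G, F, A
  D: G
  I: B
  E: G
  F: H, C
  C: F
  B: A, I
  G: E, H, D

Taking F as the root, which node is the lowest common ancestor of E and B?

H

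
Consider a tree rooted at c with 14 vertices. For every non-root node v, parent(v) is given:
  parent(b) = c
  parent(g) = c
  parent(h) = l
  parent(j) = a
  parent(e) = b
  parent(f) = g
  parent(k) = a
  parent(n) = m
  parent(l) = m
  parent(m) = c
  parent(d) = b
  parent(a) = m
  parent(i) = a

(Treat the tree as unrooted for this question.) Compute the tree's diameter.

5

A longest path is h-l-m-c-b-e, with 5 edges.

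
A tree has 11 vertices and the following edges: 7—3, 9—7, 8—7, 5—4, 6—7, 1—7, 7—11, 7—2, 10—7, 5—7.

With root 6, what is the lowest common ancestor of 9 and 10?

Path 9→root: 9 7 6; path 10→root: 10 7 6.
First common node: 7.

7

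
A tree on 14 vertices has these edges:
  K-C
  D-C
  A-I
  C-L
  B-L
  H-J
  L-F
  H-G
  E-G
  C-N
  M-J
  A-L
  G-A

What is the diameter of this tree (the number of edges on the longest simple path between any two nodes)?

7

A longest path is D – C – L – A – G – H – J – M, with 7 edges.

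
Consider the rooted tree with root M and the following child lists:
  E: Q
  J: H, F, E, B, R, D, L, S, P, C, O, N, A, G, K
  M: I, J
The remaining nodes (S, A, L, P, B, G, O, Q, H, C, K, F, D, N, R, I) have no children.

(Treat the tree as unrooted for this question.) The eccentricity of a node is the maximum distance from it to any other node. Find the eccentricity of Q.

4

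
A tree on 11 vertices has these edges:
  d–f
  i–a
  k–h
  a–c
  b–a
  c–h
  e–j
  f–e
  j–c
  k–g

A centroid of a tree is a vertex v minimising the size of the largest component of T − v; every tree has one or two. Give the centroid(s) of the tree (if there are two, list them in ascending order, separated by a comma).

Delete c: the remaining components have sizes 4, 3, 3. Max 4 ≤ 5, so c is a centroid.
Every other node leaves some component of size > 5, so the centroid is unique.

c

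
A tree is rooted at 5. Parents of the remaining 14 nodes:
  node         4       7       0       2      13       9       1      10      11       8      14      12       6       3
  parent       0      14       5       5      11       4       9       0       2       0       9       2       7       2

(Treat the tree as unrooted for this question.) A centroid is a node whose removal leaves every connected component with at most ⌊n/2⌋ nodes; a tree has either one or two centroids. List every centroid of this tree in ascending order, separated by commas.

Removing 0 splits the tree into components of sizes 6, 6, 1, 1; the largest is 6 ≤ ⌊15/2⌋ = 7.
No neighbour of 0 does as well, so 0 is the unique centroid.

0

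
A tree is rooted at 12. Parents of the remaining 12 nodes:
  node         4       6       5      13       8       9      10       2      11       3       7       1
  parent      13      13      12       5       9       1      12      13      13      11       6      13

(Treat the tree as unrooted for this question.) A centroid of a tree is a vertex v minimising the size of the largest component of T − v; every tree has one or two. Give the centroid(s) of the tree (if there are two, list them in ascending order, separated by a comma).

Delete 13: the remaining components have sizes 3, 3, 2, 2, 1, 1. Max 3 ≤ 6, so 13 is a centroid.
Every other node leaves some component of size > 6, so the centroid is unique.

13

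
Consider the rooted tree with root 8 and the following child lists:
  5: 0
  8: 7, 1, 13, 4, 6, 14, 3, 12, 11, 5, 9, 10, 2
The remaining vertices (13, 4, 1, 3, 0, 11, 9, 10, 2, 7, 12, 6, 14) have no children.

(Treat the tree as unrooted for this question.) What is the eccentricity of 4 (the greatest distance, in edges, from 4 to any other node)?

3

Distances from 4 peak at 3, attained at 0.
4 – 8 – 5 – 0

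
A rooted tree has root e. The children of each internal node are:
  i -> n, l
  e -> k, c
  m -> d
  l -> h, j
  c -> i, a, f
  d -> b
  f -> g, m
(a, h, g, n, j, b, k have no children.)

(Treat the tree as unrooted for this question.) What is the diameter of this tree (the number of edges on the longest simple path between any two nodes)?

A longest path is b–d–m–f–c–i–l–j, with 7 edges.

7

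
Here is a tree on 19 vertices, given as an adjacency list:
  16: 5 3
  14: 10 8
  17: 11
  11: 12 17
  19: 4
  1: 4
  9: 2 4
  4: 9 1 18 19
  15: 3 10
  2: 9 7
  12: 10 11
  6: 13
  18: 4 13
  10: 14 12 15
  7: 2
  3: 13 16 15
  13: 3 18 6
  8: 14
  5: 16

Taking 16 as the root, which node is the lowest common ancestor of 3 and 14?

3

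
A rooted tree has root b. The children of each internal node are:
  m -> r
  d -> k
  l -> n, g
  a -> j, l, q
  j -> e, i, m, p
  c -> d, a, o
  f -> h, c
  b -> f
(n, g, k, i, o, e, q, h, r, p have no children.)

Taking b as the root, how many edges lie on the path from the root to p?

b – f – c – a – j – p — 5 edges.

5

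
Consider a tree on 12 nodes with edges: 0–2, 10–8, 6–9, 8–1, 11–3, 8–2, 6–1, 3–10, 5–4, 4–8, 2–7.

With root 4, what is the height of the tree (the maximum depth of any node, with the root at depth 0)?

A deepest node is 9, reached by 4 – 8 – 1 – 6 – 9.
That path has 4 edges, so the height is 4.

4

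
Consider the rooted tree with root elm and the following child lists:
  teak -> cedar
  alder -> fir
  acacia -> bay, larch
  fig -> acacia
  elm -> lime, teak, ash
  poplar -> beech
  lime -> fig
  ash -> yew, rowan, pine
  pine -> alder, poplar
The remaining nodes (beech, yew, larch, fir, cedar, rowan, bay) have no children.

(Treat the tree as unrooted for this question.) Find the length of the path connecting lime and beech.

5

The path is lime–elm–ash–pine–poplar–beech, which has 5 edges.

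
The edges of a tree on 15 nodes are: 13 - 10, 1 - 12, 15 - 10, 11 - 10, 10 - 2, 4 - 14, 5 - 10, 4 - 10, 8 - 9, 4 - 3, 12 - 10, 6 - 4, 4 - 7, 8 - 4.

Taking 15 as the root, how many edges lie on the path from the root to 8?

3

Path from 15 to 8: 15 – 10 – 4 – 8, which has 3 edges.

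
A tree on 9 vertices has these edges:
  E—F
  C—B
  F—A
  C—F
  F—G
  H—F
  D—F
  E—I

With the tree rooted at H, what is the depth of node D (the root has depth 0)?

Climbing from D to the root: D → F → H. That's 2 steps.

2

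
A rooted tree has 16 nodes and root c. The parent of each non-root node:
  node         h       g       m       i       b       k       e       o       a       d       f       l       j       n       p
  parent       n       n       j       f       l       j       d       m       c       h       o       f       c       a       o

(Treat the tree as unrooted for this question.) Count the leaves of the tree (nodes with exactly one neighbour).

Degree-1 nodes: b, e, g, i, k, p — 6 of them.

6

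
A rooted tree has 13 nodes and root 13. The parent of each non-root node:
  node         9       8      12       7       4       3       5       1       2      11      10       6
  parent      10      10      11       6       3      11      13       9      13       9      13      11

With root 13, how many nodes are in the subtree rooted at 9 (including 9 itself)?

8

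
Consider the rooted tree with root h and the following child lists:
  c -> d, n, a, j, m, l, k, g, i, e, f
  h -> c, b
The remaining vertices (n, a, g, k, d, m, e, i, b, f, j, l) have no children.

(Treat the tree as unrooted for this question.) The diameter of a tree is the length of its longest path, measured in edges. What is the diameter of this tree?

3

A longest path is b-h-c-g, with 3 edges.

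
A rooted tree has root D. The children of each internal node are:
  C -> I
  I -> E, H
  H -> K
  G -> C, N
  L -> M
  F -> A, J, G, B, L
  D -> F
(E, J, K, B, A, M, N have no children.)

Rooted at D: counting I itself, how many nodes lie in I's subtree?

4

Descendants of I (including itself): I, E, H, K. That's 4.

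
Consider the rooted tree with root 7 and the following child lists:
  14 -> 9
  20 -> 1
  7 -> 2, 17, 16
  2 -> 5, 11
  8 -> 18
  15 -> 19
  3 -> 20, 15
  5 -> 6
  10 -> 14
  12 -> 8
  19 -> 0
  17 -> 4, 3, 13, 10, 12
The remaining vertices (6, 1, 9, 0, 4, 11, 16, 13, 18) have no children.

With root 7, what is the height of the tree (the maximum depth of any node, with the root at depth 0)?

5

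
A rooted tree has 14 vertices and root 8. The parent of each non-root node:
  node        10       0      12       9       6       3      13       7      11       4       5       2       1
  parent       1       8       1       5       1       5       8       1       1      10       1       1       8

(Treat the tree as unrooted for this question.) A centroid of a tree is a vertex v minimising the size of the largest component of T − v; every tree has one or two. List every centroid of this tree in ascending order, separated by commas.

Removing 1 splits the tree into components of sizes 3, 3, 2, 1, 1, 1, 1, 1; the largest is 3 ≤ ⌊14/2⌋ = 7.
Every other node leaves some component of size > 7, so the centroid is unique.

1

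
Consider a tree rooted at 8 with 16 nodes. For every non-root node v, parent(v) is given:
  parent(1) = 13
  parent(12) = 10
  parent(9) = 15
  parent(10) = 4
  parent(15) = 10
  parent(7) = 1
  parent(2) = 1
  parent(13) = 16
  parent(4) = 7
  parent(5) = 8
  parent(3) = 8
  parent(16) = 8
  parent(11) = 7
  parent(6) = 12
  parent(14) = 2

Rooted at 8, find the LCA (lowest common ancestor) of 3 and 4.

Path 3→root: 3 8; path 4→root: 4 7 1 13 16 8.
First common node: 8.

8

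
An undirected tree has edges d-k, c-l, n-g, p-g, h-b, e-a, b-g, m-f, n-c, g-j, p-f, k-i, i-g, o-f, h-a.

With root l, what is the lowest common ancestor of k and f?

k's ancestor chain is k, i, g, n, c, l and f's is f, p, g, n, c, l; they first meet at g.

g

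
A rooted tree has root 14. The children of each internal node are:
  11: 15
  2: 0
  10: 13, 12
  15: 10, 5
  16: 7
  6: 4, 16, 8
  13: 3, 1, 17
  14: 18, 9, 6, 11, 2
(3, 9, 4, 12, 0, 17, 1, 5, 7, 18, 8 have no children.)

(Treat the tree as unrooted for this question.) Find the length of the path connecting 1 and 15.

Walking from 1: 1 - 13 - 10 - 15. Length 3.

3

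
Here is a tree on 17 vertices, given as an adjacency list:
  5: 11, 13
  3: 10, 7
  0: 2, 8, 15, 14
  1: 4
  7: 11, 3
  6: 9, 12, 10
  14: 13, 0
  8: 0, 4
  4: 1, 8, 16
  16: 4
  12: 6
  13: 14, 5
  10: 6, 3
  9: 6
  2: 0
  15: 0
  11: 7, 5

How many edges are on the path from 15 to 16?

The path is 15–0–8–4–16, which has 4 edges.

4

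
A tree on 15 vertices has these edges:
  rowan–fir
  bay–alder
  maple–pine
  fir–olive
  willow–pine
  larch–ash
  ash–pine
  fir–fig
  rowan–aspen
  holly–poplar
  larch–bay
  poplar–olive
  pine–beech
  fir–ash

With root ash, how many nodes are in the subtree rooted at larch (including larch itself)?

3

The subtree rooted at larch contains: larch, bay, alder — 3 nodes.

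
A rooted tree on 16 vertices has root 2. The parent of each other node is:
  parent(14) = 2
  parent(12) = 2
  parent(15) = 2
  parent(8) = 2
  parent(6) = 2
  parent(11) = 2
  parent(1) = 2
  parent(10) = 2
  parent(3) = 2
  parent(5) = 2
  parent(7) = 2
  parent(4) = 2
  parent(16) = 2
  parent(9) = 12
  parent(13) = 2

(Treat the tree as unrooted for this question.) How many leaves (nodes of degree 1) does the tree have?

14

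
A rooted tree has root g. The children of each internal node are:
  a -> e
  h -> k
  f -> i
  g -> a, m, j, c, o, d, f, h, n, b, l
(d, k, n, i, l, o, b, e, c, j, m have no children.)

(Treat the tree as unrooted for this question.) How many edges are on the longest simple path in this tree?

4

Starting from i, a farthest node is e at distance 4.
One longest path: i - f - g - a - e.
So the diameter is 4.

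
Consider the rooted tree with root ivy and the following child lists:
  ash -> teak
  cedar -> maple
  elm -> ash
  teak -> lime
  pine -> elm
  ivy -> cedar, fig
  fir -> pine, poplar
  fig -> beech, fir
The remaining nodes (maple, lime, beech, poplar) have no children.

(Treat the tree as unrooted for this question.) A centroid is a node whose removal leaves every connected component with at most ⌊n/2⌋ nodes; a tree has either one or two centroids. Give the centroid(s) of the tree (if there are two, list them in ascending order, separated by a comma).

fir

If fir is removed the pieces have sizes 5, 5, 1, all ≤ ⌊12/2⌋ = 6.
No neighbour of fir does as well, so fir is the unique centroid.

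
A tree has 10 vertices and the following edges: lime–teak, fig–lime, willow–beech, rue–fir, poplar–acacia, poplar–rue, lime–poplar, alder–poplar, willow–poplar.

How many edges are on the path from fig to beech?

4

The path is fig – lime – poplar – willow – beech, which has 4 edges.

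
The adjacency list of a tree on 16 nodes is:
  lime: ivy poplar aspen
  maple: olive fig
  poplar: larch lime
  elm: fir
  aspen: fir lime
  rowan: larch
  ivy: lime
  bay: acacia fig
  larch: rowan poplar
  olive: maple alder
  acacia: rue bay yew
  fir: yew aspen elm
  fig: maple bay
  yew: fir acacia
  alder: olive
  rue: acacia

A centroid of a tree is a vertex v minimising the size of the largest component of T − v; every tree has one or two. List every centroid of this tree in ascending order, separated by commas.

fir, yew

If yew is removed the pieces have sizes 8, 7, all ≤ ⌊16/2⌋ = 8.
fir is adjacent to yew and is also a centroid (the largest component after removing it is likewise 8).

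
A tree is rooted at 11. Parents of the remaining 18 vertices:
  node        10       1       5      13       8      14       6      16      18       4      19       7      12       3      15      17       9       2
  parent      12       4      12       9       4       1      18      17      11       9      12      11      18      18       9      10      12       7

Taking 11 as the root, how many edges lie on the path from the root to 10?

3

Climbing from 10 to the root: 10–12–18–11. That's 3 steps.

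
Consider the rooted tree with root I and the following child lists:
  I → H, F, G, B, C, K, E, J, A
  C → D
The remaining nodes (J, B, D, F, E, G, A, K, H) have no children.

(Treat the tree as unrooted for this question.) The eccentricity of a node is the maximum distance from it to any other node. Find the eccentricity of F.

3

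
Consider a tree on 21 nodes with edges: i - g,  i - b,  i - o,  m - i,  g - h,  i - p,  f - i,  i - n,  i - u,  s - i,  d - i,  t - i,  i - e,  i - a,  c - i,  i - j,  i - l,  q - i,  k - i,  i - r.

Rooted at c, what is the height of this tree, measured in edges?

3

h sits deepest: c-i-g-h — 3 edges from the root.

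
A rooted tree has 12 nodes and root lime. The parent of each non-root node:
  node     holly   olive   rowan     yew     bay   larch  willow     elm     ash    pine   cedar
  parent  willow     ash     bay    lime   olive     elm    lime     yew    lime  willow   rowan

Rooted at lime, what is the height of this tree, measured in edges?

5

The longest root-to-leaf path is lime – ash – olive – bay – rowan – cedar (5 edges).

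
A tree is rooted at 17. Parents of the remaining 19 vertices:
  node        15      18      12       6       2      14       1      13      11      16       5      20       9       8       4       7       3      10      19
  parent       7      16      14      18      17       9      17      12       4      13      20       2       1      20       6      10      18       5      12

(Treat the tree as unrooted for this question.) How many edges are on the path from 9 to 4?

7

Walking from 9: 9–14–12–13–16–18–6–4. Length 7.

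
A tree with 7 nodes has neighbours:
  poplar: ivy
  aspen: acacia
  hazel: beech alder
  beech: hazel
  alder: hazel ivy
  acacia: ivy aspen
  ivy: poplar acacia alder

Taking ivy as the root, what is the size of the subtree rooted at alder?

3

The subtree rooted at alder contains: alder, hazel, beech — 3 nodes.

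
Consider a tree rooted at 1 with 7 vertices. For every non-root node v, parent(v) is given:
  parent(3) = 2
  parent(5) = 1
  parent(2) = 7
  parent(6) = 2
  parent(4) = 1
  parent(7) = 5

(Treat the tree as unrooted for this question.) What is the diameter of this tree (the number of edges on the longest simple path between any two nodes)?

5

Starting from 4, a farthest node is 6 at distance 5.
One longest path: 4 – 1 – 5 – 7 – 2 – 6.
So the diameter is 5.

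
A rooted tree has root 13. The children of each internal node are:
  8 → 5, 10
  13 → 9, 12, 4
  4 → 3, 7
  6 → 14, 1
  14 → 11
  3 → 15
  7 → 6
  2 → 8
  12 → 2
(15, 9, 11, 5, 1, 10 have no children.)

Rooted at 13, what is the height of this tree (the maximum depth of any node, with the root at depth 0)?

5

The longest root-to-leaf path is 13 – 4 – 7 – 6 – 14 – 11 (5 edges).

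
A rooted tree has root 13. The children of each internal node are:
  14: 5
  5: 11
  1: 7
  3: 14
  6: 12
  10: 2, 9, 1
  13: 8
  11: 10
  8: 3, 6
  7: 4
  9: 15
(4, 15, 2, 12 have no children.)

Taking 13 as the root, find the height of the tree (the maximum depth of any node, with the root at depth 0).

4 sits deepest: 13 → 8 → 3 → 14 → 5 → 11 → 10 → 1 → 7 → 4 — 9 edges from the root.

9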